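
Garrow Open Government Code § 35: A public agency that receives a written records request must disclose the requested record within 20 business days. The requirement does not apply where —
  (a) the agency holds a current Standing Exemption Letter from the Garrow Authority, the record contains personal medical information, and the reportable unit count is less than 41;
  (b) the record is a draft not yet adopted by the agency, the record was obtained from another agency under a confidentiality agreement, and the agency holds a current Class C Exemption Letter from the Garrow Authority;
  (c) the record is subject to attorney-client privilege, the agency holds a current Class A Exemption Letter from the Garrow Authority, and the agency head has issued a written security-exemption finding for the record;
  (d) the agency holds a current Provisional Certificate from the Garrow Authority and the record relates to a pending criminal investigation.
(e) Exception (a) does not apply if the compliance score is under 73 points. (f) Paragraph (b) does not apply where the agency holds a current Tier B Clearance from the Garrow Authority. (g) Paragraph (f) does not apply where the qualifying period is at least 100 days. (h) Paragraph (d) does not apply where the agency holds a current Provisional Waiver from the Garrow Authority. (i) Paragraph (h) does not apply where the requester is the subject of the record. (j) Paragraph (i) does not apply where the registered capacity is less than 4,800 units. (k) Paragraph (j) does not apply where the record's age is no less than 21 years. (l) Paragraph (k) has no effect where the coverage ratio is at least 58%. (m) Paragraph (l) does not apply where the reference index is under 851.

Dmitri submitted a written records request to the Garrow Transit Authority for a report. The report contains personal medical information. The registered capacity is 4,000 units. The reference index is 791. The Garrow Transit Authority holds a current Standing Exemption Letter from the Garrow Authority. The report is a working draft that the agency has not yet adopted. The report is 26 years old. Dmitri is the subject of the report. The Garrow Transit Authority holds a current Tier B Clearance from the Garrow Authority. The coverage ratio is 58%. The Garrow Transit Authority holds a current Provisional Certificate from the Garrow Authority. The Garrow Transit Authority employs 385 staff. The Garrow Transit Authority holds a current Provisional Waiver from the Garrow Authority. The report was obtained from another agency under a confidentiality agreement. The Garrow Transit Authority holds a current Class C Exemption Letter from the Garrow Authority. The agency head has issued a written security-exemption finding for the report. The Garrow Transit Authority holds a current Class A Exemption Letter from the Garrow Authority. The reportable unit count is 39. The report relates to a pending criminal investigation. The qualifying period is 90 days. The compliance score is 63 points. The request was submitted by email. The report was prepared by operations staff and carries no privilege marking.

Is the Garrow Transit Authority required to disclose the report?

No — exception (d) applies; the Garrow Transit Authority is not required to disclose the report.

Exception (a) is satisfied on its face — a current Standing Exemption Letter is held; the report contains personal medical information; the reportable unit count is 39, less than the 41 limit. But: (e) applies — the compliance score is 63 points, under the 73 points limit. Exception (a) does not apply.
Exception (b)'s conditions are all satisfied: the report is an unadopted draft; the report was obtained under a confidentiality agreement; a current Class C Exemption Letter is held. Turning to paragraphs (f)–(g): (f) operates against (b): a current Tier B Clearance is held. (g) is not engaged (the qualifying period is 90 days, short of 100 days), so (f) stands. Exception (b) does not apply.
Exception (c) does not apply: the report carries no privilege marking.
Exception (d) is satisfied on its face — a current Provisional Certificate is held; the report relates to a pending investigation. Considering the limiting provisions: (h) is triggered (a current Provisional Waiver is held), but is itself disapplied by (i): (i) is triggered — Dmitri is the subject of the report. (j) would limit (i) — the registered capacity is 4,000 units, less than the 4,800 units limit — but (k) sets (j) aside: (k) operates against (j): the record's age is 26 years, meeting the 21 years threshold. (l) would limit (k) — the coverage ratio is 58%, meeting the 58% threshold — but (m) sets (l) aside: (m) operates against (l): the reference index is 791, under the 851 limit. (d) remains available.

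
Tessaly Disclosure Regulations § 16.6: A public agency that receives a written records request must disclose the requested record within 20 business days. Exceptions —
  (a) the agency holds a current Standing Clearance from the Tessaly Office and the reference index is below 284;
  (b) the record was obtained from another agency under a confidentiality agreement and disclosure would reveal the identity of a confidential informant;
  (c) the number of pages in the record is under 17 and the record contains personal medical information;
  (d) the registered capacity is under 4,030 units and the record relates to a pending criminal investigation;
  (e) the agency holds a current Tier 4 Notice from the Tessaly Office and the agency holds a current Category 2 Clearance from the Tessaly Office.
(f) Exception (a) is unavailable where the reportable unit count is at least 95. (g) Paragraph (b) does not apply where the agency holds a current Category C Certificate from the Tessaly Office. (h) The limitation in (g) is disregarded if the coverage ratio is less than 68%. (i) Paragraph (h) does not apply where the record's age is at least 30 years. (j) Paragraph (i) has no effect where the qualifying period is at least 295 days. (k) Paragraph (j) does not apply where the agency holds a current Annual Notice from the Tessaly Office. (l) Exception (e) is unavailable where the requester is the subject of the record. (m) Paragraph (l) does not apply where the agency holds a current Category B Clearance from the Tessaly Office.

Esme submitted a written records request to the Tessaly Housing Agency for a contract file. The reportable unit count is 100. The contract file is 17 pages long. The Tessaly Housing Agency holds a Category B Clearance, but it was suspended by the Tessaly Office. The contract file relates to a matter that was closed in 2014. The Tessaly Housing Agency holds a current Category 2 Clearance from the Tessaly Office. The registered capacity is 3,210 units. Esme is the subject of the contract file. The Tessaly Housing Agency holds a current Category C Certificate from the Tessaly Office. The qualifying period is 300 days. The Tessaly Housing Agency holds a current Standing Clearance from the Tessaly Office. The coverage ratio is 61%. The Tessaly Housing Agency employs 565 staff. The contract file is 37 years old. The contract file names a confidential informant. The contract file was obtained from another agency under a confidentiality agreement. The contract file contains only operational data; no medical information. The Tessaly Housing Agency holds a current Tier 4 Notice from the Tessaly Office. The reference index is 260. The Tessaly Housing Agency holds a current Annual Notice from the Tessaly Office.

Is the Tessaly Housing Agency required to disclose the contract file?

Yes — the Tessaly Housing Agency must disclose the contract file.

Exception (a): a current Standing Clearance is held; the reference index is 260, below the 284 limit — every condition holds. Turning to paragraph (f): (f) applies — the reportable unit count is 100, meeting the 95 threshold. So (a) is unavailable.
Exception (b)'s conditions are all satisfied: the contract file was obtained under a confidentiality agreement; the contract file names a confidential informant. But applying paragraphs (g)–(k): (g) operates against (b): a current Category C Certificate is held. (h) applies (the coverage ratio is 61%, less than the 68% limit), but is itself disapplied by (i): (i) operates — the record's age is 37 years, meeting the 30 years threshold. (j) operates (the qualifying period is 300 days, meeting the 295 days threshold), but is displaced by (k): (k) operates — a current Annual Notice is held. (b) is therefore removed.
Exception (c) does not apply: the number of pages in the record is 17, not under 17.
Exception (d) requires that the record relates to a pending criminal investigation; but the contract file relates to a closed matter, so (d) is unavailable.
Exception (e) is satisfied on its face — a current Tier 4 Notice is held; a current Category 2 Clearance is held. Turning to paragraphs (l)–(m): (l) operates against (e): Esme is the subject of the contract file. (m), which would lift (l), is not triggered — the Category B Clearance is not current. So (e) is unavailable.
No exception applies. The general rule governs.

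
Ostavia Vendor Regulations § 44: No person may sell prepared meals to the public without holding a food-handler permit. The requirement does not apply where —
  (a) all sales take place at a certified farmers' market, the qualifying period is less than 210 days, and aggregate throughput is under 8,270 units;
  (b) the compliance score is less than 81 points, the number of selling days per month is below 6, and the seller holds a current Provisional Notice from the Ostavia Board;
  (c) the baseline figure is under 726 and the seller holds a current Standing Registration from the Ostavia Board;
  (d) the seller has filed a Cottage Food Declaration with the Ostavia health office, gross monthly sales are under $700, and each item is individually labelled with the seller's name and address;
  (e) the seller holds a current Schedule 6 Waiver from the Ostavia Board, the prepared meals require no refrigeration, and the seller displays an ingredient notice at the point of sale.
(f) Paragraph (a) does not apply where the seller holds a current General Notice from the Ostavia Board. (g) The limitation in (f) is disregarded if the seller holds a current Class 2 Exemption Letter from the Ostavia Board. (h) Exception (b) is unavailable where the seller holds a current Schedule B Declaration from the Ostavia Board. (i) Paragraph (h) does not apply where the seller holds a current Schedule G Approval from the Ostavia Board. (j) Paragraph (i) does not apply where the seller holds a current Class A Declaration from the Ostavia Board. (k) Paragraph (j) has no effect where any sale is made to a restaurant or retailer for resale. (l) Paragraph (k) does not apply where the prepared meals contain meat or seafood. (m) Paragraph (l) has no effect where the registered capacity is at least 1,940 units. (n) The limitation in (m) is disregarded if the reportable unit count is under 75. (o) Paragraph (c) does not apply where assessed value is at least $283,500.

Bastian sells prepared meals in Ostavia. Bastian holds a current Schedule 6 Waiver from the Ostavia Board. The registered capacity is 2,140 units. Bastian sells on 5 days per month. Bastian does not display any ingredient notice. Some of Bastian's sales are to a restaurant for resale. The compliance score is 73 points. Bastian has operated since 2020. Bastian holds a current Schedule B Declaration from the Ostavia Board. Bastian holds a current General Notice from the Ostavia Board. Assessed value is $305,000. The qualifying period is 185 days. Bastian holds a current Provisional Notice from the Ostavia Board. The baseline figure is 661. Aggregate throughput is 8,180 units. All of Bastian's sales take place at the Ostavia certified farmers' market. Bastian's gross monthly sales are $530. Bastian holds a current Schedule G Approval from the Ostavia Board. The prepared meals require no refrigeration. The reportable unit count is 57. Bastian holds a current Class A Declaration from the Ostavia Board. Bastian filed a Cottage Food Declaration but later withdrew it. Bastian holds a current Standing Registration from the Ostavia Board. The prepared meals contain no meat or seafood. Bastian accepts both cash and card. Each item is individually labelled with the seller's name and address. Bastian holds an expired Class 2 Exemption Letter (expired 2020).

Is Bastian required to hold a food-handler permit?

No — exception (b) applies; Bastian is not required to hold a food-handler permit.

Exception (a) is satisfied on its face — all sales are at a certified farmers' market; the qualifying period is 185 days, less than the 210 days limit; aggregate throughput is 8,180 units, under the 8,270 units limit. But: (f) operates against (a): a current General Notice is held. (g) is inapplicable (the Class 2 Exemption Letter is not current), so (f) stands. Exception (a) does not apply.
Exception (b) is satisfied on its face — the compliance score is 73 points, less than the 81 points limit; the number of selling days per month is 5, below the 6 limit; a current Provisional Notice is held. Under paragraphs (h)–(n): (h) would limit (b) — a current Schedule B Declaration is held — but (i) sets (h) aside: (i) operates — a current Schedule G Approval is held. (j) operates (a current Class A Declaration is held), but is overridden by (k): (k) operates — some sales are to a restaurant for resale. (l) is not triggered (the prepared meals contain no meat or seafood), so (k) stands. (b) remains available.
All of (c)'s requirements are met (the baseline figure is 661, under the 726 limit; a current Standing Registration is held). However, paragraph (o) must be considered: (o) operates against (c): assessed value is $305,000, meeting the $283,500 threshold. (c) is therefore removed.
Exception (d) fails — the Cottage Food Declaration was withdrawn.
Exception (e) fails — no ingredient notice is displayed.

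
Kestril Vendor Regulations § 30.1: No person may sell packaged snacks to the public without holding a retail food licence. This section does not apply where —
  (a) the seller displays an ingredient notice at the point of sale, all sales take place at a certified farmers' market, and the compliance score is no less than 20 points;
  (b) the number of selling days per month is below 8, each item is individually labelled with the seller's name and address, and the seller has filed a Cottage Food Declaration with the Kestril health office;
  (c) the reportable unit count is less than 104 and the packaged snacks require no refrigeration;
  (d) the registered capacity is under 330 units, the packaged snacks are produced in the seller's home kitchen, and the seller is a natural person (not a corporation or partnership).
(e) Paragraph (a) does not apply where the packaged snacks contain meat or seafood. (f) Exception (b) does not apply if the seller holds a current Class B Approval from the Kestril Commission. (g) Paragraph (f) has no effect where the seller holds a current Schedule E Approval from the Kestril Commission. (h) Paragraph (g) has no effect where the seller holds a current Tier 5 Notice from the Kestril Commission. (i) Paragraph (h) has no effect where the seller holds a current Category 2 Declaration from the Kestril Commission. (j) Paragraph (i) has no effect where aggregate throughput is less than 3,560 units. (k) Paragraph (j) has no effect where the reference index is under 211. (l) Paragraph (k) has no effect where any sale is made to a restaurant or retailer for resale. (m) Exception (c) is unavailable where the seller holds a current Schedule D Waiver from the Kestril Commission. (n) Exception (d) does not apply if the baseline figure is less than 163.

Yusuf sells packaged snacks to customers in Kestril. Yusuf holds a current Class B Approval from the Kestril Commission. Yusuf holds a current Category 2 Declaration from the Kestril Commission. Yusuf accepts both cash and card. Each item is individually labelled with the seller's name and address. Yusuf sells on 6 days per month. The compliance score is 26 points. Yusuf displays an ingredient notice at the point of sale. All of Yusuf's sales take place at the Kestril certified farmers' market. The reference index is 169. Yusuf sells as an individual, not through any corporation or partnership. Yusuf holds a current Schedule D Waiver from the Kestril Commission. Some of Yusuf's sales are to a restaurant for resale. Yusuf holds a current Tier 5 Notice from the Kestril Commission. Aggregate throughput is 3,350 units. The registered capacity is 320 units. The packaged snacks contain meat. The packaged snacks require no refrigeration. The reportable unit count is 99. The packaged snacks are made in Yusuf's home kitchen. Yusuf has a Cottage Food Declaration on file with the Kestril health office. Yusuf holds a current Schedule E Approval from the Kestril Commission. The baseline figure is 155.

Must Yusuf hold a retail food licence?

Yes — Yusuf must hold a retail food licence.

Exception (a): an ingredient notice is displayed; all sales are at a certified farmers' market; the compliance score is 26 points, meeting the 20 points threshold — every condition holds. But: (e) operates — the packaged snacks contain meat. Exception (a) does not apply.
All of (b)'s requirements are met (the number of selling days per month is 6, below the 8 limit; items are individually labelled; a Cottage Food Declaration is on file). But: (f) operates against (b): a current Class B Approval is held. (g) would limit (f) — a current Schedule E Approval is held — but (h) sets (g) aside: (h) is engaged — a current Tier 5 Notice is held. (i) would limit (h) — a current Category 2 Declaration is held — but (j) sets (i) aside: (j) is engaged — aggregate throughput is 3,350 units, less than the 3,560 units limit. (k) operates (the reference index is 169, under the 211 limit), but yields to (l): (l) operates against (k): some sales are to a restaurant for resale. So (b) is unavailable.
Exception (c) is satisfied on its face — the reportable unit count is 99, less than the 104 limit; the packaged snacks are shelf-stable. But: (m) is triggered — a current Schedule D Waiver is held. Exception (c) does not apply.
All of (d)'s requirements are met (the registered capacity is 320 units, under the 330 units limit; the packaged snacks are home-kitchen produced; the seller is a natural person). Turning to paragraph (n): (n) is engaged — the baseline figure is 155, less than the 163 limit. So (d) is unavailable.
No exception applies. The general rule governs.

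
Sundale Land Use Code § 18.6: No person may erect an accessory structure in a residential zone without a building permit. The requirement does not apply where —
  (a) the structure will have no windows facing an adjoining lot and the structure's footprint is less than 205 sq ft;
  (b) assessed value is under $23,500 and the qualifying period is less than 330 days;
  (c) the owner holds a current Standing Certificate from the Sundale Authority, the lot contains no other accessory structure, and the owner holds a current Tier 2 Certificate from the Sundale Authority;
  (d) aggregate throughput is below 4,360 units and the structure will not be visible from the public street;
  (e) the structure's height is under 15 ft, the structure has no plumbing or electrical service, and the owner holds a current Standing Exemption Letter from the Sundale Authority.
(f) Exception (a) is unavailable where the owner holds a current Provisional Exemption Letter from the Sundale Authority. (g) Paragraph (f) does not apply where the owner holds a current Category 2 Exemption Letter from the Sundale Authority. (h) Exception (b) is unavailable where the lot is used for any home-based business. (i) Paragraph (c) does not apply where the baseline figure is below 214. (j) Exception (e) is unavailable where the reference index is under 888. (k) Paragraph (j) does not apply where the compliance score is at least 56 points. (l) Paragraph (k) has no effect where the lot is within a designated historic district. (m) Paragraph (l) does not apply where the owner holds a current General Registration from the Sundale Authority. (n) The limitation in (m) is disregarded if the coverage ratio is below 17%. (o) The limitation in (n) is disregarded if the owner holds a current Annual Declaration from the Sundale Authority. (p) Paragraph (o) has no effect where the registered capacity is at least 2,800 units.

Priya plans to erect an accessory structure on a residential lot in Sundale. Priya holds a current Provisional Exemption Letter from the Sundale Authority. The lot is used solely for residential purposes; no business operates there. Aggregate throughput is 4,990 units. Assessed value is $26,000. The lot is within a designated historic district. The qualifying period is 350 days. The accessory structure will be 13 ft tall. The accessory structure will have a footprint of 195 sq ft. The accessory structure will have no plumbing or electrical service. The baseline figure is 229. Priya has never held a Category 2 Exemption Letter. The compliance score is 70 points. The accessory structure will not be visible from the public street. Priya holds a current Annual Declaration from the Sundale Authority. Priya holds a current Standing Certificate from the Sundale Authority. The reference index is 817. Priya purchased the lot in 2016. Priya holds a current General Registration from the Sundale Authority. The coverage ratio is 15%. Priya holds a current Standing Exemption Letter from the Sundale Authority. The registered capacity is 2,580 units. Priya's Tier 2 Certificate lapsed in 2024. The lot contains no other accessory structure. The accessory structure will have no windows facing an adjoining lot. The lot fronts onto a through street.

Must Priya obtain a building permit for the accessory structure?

No — exception (e) applies; Priya does not need a building permit.

Exception (a): no windows face an adjoining lot; the structure's footprint is 195 sq ft, less than the 205 sq ft limit — every condition holds. Turning to paragraphs (f)–(g): (f) operates against (a): a current Provisional Exemption Letter is held. (g), which would lift (f), is not triggered — there is no Category 2 Exemption Letter in force. So (a) is unavailable.
Exception (b) requires that assessed value is under $23,500; but assessed value is $26,000, not under $23,500, so (b) is unavailable.
Exception (c) does not apply: no current Tier 2 Certificate is held.
Exception (d) fails — aggregate throughput is 4,990 units, not below 4,360 units.
Exception (e)'s conditions are all satisfied: the structure's height is 13 ft, under the 15 ft limit; there is no plumbing or electrical service; a current Standing Exemption Letter is held. Under paragraphs (j)–(p): (j) is engaged (the reference index is 817, under the 888 limit), but is overridden by (k): (k) is engaged — the compliance score is 70 points, meeting the 56 points threshold. (l) would limit (k) — the lot is in a historic district — but (m) sets (l) aside: (m) operates against (l): a current General Registration is held. (n) would limit (m) — the coverage ratio is 15%, below the 17% limit — but (o) sets (n) aside: (o) applies — a current Annual Declaration is held. (p), which would lift (o), does not operate here — the registered capacity is 2,580 units, short of 2,800 units. Exception (e) stands.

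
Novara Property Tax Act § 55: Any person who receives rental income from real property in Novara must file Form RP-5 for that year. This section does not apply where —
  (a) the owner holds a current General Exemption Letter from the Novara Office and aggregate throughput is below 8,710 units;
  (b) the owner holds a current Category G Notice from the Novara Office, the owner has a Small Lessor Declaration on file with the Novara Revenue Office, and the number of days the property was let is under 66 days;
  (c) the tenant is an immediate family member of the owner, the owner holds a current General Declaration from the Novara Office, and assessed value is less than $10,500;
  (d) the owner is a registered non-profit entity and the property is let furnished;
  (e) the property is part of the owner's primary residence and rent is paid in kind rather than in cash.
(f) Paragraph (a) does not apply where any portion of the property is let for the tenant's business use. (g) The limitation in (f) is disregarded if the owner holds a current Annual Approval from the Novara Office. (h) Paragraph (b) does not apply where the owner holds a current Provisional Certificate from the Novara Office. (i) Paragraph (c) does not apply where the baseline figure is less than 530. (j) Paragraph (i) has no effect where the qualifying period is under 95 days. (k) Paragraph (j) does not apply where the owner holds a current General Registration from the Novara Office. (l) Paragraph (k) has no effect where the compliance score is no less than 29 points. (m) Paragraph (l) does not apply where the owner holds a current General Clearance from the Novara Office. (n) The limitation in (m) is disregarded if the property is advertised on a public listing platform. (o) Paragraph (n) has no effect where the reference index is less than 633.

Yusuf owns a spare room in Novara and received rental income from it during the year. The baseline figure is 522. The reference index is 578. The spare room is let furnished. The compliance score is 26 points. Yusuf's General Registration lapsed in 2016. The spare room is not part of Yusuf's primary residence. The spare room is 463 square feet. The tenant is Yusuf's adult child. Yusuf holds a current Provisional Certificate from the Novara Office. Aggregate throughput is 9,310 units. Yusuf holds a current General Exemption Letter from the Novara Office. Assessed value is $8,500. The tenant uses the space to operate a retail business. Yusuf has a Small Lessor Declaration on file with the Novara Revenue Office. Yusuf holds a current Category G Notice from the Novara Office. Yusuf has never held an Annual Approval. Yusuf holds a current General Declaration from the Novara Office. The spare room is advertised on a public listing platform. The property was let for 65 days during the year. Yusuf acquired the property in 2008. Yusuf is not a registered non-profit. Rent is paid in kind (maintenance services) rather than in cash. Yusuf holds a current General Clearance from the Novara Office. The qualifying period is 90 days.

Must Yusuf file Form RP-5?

No — exception (c) applies; Yusuf is not required to file Form RP-5.

Exception (a) does not apply: aggregate throughput is 9,310 units, not below 8,710 units.
Exception (b) is satisfied on its face — a current Category G Notice is held; a Small Lessor Declaration is on file; the number of days the property was let is 65 days, under the 66 days limit. Turning to paragraph (h): (h) is triggered — a current Provisional Certificate is held. (b) is therefore removed.
Exception (c) is satisfied on its face — the tenant is an immediate family member; a current General Declaration is held; assessed value is $8,500, less than the $10,500 limit. Applying paragraphs (i)–(o): (i) operates (the baseline figure is 522, less than the 530 limit), but is displaced by (j): (j) operates against (i): the qualifying period is 90 days, under the 95 days limit. (k), which would lift (j), is not engaged — the General Registration is not current. (c) remains available.
Exception (d) requires that the owner is a registered non-profit entity; but Yusuf is not a registered non-profit, so (d) is unavailable.
Exception (e) fails — the spare room is not part of the primary residence.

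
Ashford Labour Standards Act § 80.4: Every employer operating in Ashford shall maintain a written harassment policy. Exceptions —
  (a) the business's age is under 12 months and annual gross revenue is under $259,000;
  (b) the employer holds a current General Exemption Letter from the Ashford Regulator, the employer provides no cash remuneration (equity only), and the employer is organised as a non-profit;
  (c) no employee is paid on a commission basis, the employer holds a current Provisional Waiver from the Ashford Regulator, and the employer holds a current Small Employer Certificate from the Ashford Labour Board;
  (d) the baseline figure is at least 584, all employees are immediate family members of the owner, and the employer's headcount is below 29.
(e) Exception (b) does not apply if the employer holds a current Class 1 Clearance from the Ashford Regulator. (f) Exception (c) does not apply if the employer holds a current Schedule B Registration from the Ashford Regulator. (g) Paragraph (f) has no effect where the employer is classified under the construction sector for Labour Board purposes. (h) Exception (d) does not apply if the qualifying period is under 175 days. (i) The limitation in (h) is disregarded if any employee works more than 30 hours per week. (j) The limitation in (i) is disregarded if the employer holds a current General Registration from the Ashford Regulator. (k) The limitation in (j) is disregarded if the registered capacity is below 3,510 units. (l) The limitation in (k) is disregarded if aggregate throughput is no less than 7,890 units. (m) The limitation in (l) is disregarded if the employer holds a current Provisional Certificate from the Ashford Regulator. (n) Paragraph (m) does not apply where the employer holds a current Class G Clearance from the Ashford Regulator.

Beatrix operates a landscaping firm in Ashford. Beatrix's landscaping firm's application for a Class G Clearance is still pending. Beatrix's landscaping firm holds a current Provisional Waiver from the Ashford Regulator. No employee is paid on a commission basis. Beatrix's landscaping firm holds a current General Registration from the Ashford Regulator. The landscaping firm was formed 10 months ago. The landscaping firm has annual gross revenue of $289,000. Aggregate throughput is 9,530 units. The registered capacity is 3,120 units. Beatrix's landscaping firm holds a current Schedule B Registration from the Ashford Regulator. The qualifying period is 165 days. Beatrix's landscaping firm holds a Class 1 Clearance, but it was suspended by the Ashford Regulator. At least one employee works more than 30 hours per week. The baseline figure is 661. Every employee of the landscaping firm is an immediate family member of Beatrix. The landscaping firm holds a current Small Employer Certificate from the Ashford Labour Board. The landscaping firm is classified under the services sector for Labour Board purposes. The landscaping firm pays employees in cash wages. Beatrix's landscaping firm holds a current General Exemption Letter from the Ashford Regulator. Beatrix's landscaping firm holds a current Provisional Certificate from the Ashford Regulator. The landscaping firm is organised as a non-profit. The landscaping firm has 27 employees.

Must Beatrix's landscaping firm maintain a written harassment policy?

Exception (a) does not apply: annual gross revenue is $289,000, not under $259,000.
Exception (b) does not apply: employees are paid cash wages.
All of (c)'s requirements are met (no employee is paid on commission; a current Provisional Waiver is held; a current Small Employer Certificate is held). However, paragraphs (f)–(g) must be considered: (f) operates — a current Schedule B Registration is held. (g), which would lift (f), is not triggered — the landscaping firm is classified under the services sector. Exception (c) does not apply.
Exception (d): the baseline figure is 661, meeting the 584 threshold; every employee is an immediate family member; the employer's headcount is 27, below the 29 limit — every condition holds. Applying paragraphs (h)–(n): (h) would limit (d) — the qualifying period is 165 days, under the 175 days limit — but (i) sets (h) aside: (i) operates — at least one employee exceeds 30 hours/week. (j) is engaged (a current General Registration is held), but is overridden by (k): (k) operates — the registered capacity is 3,120 units, below the 3,510 units limit. (l) would limit (k) — aggregate throughput is 9,530 units, meeting the 7,890 units threshold — but (m) sets (l) aside: (m) operates — a current Provisional Certificate is held. (n) is inapplicable (the Class G Clearance is not current), so (m) stands. Exception (d) stands.

No — exception (d) applies; Beatrix's landscaping firm is not required to maintain a written harassment policy.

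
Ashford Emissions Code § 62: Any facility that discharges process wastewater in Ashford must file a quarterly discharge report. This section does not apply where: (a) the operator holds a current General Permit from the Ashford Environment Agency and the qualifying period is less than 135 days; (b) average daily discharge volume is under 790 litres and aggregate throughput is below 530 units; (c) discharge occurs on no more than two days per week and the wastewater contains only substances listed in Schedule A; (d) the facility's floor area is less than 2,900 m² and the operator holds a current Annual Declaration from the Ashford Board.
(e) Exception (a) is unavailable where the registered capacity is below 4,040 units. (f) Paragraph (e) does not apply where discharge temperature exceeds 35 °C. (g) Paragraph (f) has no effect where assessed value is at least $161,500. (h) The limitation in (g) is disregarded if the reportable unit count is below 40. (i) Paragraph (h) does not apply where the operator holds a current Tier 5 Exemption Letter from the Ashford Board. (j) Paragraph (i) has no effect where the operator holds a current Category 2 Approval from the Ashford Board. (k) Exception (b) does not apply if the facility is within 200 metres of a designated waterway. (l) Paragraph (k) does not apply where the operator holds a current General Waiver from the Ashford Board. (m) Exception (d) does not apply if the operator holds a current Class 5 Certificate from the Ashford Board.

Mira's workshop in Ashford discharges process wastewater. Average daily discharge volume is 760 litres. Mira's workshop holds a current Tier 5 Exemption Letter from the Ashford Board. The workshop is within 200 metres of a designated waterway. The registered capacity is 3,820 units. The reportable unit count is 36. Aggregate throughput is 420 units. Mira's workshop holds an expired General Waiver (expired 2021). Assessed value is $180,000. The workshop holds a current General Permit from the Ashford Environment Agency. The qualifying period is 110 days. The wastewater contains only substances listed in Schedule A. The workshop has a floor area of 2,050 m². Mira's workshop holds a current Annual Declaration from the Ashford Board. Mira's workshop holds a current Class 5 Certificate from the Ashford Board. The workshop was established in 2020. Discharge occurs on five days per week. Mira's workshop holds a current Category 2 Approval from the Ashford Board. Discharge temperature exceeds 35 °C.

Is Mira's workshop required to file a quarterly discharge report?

Exception (a) is satisfied on its face — a current General Permit is held; the qualifying period is 110 days, less than the 135 days limit. Applying paragraphs (e)–(j): (e) would limit (a) — the registered capacity is 3,820 units, below the 4,040 units limit — but (f) sets (e) aside: (f) operates against (e): discharge temperature exceeds 35 °C. (g) is triggered (assessed value is $180,000, meeting the $161,500 threshold), but yields to (h): (h) operates against (g): the reportable unit count is 36, below the 40 limit. (i) applies (a current Tier 5 Exemption Letter is held), but is overridden by (j): (j) is engaged — a current Category 2 Approval is held. So (a) applies.
All of (b)'s requirements are met (average daily discharge volume is 760 litres, under the 790 litres limit; aggregate throughput is 420 units, below the 530 units limit). However, paragraphs (k)–(l) must be considered: (k) operates — the workshop is within 200 m of a designated waterway. (l) is not engaged (the General Waiver is not current), so (k) stands. Exception (b) does not apply.
Exception (c) fails — discharge occurs on five days per week.
Exception (d): the facility's floor area is 2,050 m², less than the 2,900 m² limit; a current Annual Declaration is held — every condition holds. Turning to paragraph (m): (m) operates against (d): a current Class 5 Certificate is held. (d) is therefore removed.

No — exception (a) applies; Mira's workshop is not required to file a quarterly discharge report.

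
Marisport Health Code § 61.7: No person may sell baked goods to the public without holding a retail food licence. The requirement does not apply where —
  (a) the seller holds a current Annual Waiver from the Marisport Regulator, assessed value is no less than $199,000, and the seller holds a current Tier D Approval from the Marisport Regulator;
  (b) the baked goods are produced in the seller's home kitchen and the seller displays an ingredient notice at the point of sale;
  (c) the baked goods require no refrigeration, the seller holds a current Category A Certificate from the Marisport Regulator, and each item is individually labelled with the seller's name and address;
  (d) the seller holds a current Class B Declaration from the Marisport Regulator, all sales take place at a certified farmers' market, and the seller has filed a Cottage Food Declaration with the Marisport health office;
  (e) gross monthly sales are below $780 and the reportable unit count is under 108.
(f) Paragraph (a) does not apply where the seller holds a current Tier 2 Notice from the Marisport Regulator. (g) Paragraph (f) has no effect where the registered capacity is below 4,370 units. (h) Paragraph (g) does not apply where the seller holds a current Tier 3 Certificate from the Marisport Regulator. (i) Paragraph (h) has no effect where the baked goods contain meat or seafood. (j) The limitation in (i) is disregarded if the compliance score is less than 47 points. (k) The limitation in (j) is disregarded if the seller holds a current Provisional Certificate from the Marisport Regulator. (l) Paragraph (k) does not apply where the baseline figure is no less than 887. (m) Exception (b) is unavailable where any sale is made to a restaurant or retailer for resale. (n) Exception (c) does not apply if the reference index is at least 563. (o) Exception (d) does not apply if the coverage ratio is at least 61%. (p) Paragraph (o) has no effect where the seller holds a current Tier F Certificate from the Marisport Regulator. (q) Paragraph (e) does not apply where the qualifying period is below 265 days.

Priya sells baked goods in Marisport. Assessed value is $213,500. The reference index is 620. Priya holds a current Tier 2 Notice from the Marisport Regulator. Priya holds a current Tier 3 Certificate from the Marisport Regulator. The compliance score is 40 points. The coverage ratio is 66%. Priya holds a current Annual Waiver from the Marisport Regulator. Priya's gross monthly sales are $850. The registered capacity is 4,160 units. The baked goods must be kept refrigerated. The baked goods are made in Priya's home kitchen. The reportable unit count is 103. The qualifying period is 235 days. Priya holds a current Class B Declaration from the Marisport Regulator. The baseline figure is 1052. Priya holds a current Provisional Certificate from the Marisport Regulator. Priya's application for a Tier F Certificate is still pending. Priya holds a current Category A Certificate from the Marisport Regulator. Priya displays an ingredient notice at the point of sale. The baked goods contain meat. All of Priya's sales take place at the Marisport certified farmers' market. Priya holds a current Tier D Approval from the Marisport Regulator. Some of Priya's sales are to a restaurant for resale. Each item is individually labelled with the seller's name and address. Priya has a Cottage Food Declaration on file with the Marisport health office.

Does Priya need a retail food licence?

Yes — Priya must hold a retail food licence.

Exception (a) is satisfied on its face — a current Annual Waiver is held; assessed value is $213,500, meeting the $199,000 threshold; a current Tier D Approval is held. But: (f) is triggered — a current Tier 2 Notice is held. (g) is triggered (the registered capacity is 4,160 units, below the 4,370 units limit), but yields to (h): (h) operates — a current Tier 3 Certificate is held. (i) applies (the baked goods contain meat), but is overridden by (j): (j) operates against (i): the compliance score is 40 points, less than the 47 points limit. (k) would limit (j) — a current Provisional Certificate is held — but (l) sets (k) aside: (l) operates against (k): the baseline figure is 1,052, meeting the 887 threshold. So (a) is unavailable.
Exception (b)'s conditions are all satisfied: the baked goods are home-kitchen produced; an ingredient notice is displayed. But applying paragraph (m): (m) applies — some sales are to a restaurant for resale. Exception (b) does not apply.
Exception (c) requires that the baked goods require no refrigeration; but the baked goods require refrigeration, so (c) is unavailable.
All of (d)'s requirements are met (a current Class B Declaration is held; all sales are at a certified farmers' market; a Cottage Food Declaration is on file). But: (o) operates against (d): the coverage ratio is 66%, meeting the 61% threshold. (p) does not operate here (there is no Tier F Certificate in force), so (o) stands. So (d) is unavailable.
Exception (e) requires that gross monthly sales are below $780; but gross monthly sales are $850, not below $780, so (e) is unavailable.
None of the exceptions is available; § 61.7 applies in full.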